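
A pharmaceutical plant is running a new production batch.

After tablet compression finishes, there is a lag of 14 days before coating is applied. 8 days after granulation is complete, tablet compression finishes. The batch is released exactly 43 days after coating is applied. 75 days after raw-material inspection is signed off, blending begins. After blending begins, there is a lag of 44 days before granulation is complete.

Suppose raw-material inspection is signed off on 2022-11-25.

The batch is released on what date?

Raw-material inspection is signed off: Nov 25, 2022.
Blending begins: Nov 25, 2022 + 75 days = Feb 8, 2023.
Granulation is complete: Feb 8, 2023 + 44 days = Mar 24, 2023.
Tablet compression finishes: Mar 24, 2023 + 8 days = Apr 1, 2023.
Coating is applied: Apr 1, 2023 + 14 days = Apr 15, 2023.
The batch is released: Apr 15, 2023 + 43 days = May 28, 2023.

2023-05-28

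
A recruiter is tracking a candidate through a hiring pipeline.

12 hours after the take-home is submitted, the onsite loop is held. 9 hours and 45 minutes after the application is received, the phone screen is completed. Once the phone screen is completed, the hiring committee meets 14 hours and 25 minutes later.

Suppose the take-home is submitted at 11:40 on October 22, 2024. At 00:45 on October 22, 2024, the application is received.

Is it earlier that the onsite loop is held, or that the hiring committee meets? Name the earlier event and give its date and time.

The onsite loop is held — 23:40 on October 22, 2024

The take-home is submitted: 11:40 Oct 22, 2024.
The onsite loop is held: 11:40 Oct 22, 2024 + 12h = 23:40 Oct 22, 2024.
The application is received: 00:45 Oct 22, 2024.
The phone screen is completed: 00:45 Oct 22, 2024 + 9h45m = 10:30 Oct 22, 2024.
The hiring committee meets: 10:30 Oct 22, 2024 + 14h25m = 00:55 Oct 23, 2024.
Comparing: the onsite loop is held at 23:40 Oct 22, 2024 vs the hiring committee meets at 00:55 Oct 23, 2024. Earlier: the onsite loop is held.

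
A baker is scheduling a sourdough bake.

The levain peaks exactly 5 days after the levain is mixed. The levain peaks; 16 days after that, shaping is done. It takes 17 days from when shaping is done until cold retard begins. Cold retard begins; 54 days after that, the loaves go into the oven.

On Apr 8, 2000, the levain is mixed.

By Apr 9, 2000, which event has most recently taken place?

The levain is mixed: Apr 8, 2000.
The levain peaks: Apr 8, 2000 + 5 days = Apr 13, 2000.
Shaping is done: Apr 13, 2000 + 16 days = Apr 29, 2000.
Cold retard begins: Apr 29, 2000 + 17 days = May 16, 2000.
The loaves go into the oven: May 16, 2000 + 54 days = Jul 9, 2000.
Apr 9, 2000 falls between when the levain is mixed (Apr 8, 2000) and when the levain peaks (Apr 13, 2000).

The levain is mixed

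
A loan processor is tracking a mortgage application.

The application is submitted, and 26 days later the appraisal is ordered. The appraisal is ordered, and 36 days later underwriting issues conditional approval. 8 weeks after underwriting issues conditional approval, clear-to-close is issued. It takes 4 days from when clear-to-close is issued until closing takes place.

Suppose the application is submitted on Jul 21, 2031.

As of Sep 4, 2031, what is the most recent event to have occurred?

The appraisal is ordered

The application is submitted: Jul 21, 2031.
The appraisal is ordered: Jul 21, 2031 + 26 days = Aug 16, 2031.
Underwriting issues conditional approval: Aug 16, 2031 + 36 days = Sep 21, 2031.
Clear-to-close is issued: Sep 21, 2031 + 8 weeks = Nov 16, 2031.
Closing takes place: Nov 16, 2031 + 4 days = Nov 20, 2031.
Sep 4, 2031 falls between when the appraisal is ordered (Aug 16, 2031) and when underwriting issues conditional approval (Sep 21, 2031).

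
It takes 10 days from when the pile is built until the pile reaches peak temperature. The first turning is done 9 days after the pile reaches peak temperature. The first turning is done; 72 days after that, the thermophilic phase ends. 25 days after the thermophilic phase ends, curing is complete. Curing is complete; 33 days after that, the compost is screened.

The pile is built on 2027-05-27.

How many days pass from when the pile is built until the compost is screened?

149 days

Causal path: the pile is built → the pile reaches peak temperature → the first turning is done → the thermophilic phase ends → curing is complete → the compost is screened.
Total delay along the path: 10 + 9 + 72 + 25 + 33 = 149 days.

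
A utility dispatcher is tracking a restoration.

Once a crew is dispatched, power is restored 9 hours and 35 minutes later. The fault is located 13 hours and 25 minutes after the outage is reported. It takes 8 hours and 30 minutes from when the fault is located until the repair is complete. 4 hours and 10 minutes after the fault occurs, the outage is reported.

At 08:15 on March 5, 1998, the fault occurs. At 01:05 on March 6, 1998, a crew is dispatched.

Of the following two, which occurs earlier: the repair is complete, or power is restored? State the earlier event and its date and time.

The fault occurs: 08:15 Mar 5, 1998.
The outage is reported: 08:15 Mar 5, 1998 + 4h10m = 12:25 Mar 5, 1998.
The fault is located: 12:25 Mar 5, 1998 + 13h25m = 01:50 Mar 6, 1998.
The repair is complete: 01:50 Mar 6, 1998 + 8h30m = 10:20 Mar 6, 1998.
A crew is dispatched: 01:05 Mar 6, 1998.
Power is restored: 01:05 Mar 6, 1998 + 9h35m = 10:40 Mar 6, 1998.
Comparing: the repair is complete at 10:20 Mar 6, 1998 vs power is restored at 10:40 Mar 6, 1998. Earlier: the repair is complete.

The repair is complete — 10:20 on March 6, 1998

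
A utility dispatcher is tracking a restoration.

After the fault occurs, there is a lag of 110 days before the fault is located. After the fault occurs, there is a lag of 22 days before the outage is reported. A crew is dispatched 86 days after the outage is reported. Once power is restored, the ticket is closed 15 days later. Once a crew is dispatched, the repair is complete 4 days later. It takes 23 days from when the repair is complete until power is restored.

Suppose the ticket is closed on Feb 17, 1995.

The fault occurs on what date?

Sep 20, 1994

The ticket is closed: Feb 17, 1995.
Power is restored: Feb 17, 1995 − 15 days = Feb 2, 1995.
The repair is complete: Feb 2, 1995 − 23 days = Jan 10, 1995.
A crew is dispatched: Jan 10, 1995 − 4 days = Jan 6, 1995.
The outage is reported: Jan 6, 1995 − 86 days = Oct 12, 1994.
The fault occurs: Oct 12, 1994 − 22 days = Sep 20, 1994.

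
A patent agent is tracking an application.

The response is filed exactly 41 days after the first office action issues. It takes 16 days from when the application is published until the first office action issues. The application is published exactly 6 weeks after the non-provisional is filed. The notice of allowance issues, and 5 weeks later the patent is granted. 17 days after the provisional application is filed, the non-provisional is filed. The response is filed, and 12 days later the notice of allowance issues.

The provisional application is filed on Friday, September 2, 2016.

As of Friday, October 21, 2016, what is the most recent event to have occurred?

The non-provisional is filed

The provisional application is filed: Sep 2, 2016.
The non-provisional is filed: Sep 2, 2016 + 17 days = Sep 19, 2016.
The application is published: Sep 19, 2016 + 6 weeks = Oct 31, 2016.
The first office action issues: Oct 31, 2016 + 16 days = Nov 16, 2016.
The response is filed: Nov 16, 2016 + 41 days = Dec 27, 2016.
The notice of allowance issues: Dec 27, 2016 + 12 days = Jan 8, 2017.
The patent is granted: Jan 8, 2017 + 5 weeks = Feb 12, 2017.
Oct 21, 2016 falls between when the non-provisional is filed (Sep 19, 2016) and when the application is published (Oct 31, 2016).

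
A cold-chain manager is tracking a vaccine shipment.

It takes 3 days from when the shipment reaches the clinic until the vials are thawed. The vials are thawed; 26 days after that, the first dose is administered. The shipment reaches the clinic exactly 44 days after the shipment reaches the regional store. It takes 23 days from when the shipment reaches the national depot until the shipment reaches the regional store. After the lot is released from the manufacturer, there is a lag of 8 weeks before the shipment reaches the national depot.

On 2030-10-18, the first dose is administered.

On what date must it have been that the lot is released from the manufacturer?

2030-05-19

The first dose is administered: Oct 18, 2030.
The vials are thawed: Oct 18, 2030 − 26 days = Sep 22, 2030.
The shipment reaches the clinic: Sep 22, 2030 − 3 days = Sep 19, 2030.
The shipment reaches the regional store: Sep 19, 2030 − 44 days = Aug 6, 2030.
The shipment reaches the national depot: Aug 6, 2030 − 23 days = Jul 14, 2030.
The lot is released from the manufacturer: Jul 14, 2030 − 8 weeks = May 19, 2030.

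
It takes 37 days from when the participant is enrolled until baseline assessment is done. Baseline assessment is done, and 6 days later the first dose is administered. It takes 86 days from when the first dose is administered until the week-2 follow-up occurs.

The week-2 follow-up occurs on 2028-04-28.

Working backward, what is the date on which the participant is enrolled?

2027-12-21

The week-2 follow-up occurs: Apr 28, 2028.
The first dose is administered: Apr 28, 2028 − 86 days = Feb 2, 2028.
Baseline assessment is done: Feb 2, 2028 − 6 days = Jan 27, 2028.
The participant is enrolled: Jan 27, 2028 − 37 days = Dec 21, 2027.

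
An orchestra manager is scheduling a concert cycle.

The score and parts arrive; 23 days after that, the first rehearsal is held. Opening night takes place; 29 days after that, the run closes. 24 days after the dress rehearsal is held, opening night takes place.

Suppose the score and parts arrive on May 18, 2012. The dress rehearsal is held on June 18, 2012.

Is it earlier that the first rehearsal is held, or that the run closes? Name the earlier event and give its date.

The first rehearsal is held — June 10, 2012

The score and parts arrive: May 18, 2012.
The first rehearsal is held: May 18, 2012 + 23 days = Jun 10, 2012.
The dress rehearsal is held: Jun 18, 2012.
Opening night takes place: Jun 18, 2012 + 24 days = Jul 12, 2012.
The run closes: Jul 12, 2012 + 29 days = Aug 10, 2012.
Comparing: the first rehearsal is held on Jun 10, 2012 vs the run closes on Aug 10, 2012. Earlier: the first rehearsal is held.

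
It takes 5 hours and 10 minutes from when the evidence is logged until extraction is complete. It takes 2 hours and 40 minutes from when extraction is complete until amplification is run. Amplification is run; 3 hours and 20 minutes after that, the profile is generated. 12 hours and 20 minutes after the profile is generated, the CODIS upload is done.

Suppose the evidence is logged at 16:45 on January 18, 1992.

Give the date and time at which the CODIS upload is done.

The evidence is logged: 16:45 Jan 18, 1992.
Extraction is complete: 16:45 Jan 18, 1992 + 5h10m = 21:55 Jan 18, 1992.
Amplification is run: 21:55 Jan 18, 1992 + 2h40m = 00:35 Jan 19, 1992.
The profile is generated: 00:35 Jan 19, 1992 + 3h20m = 03:55 Jan 19, 1992.
The CODIS upload is done: 03:55 Jan 19, 1992 + 12h20m = 16:15 Jan 19, 1992.

16:15 on January 19, 1992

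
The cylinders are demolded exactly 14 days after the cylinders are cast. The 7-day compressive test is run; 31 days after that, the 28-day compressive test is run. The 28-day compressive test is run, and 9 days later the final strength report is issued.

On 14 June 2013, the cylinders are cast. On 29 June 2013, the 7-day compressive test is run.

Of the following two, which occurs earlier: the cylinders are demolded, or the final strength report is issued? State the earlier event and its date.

The cylinders are cast: Jun 14, 2013.
The cylinders are demolded: Jun 14, 2013 + 14 days = Jun 28, 2013.
The 7-day compressive test is run: Jun 29, 2013.
The 28-day compressive test is run: Jun 29, 2013 + 31 days = Jul 30, 2013.
The final strength report is issued: Jul 30, 2013 + 9 days = Aug 8, 2013.
Comparing: the cylinders are demolded on Jun 28, 2013 vs the final strength report is issued on Aug 8, 2013. Earlier: the cylinders are demolded.

The cylinders are demolded — 28 June 2013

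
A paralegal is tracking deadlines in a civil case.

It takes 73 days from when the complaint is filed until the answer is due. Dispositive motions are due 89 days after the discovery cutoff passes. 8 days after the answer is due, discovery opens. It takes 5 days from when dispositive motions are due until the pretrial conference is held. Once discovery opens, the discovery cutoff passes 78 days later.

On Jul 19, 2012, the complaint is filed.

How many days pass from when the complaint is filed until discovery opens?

81 days

Causal path: the complaint is filed → the answer is due → discovery opens.
Total delay along the path: 73 + 8 = 81 days.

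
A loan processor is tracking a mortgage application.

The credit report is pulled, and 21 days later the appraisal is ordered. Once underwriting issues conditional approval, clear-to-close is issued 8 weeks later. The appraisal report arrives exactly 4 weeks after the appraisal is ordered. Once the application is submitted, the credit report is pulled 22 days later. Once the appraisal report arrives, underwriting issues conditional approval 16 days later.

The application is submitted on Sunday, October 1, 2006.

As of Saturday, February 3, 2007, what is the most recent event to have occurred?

The application is submitted: Oct 1, 2006.
The credit report is pulled: Oct 1, 2006 + 22 days = Oct 23, 2006.
The appraisal is ordered: Oct 23, 2006 + 21 days = Nov 13, 2006.
The appraisal report arrives: Nov 13, 2006 + 4 weeks = Dec 11, 2006.
Underwriting issues conditional approval: Dec 11, 2006 + 16 days = Dec 27, 2006.
Clear-to-close is issued: Dec 27, 2006 + 8 weeks = Feb 21, 2007.
Feb 3, 2007 falls between when underwriting issues conditional approval (Dec 27, 2006) and when clear-to-close is issued (Feb 21, 2007).

Underwriting issues conditional approval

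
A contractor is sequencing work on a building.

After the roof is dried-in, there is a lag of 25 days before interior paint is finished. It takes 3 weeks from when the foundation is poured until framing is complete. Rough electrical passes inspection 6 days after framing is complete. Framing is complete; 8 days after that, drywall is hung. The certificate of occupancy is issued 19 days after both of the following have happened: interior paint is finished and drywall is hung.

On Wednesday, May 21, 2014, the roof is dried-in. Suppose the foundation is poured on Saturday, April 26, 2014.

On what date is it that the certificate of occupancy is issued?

The roof is dried-in: May 21, 2014.
Interior paint is finished: May 21, 2014 + 25 days = Jun 15, 2014.
The foundation is poured: Apr 26, 2014.
Framing is complete: Apr 26, 2014 + 3 weeks = May 17, 2014.
Drywall is hung: May 17, 2014 + 8 days = May 25, 2014.
Both prerequisites met — interior paint is finished (Jun 15, 2014), drywall is hung (May 25, 2014); the later is Jun 15, 2014.
The certificate of occupancy is issued: Jun 15, 2014 + 19 days = Jul 4, 2014.

Friday, July 4, 2014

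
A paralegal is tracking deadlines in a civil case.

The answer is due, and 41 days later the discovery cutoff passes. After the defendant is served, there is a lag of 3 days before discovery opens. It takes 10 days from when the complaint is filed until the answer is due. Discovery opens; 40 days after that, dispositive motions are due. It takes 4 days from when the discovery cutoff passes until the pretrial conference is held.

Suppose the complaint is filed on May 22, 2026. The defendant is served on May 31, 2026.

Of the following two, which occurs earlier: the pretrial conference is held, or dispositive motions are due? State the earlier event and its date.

Dispositive motions are due — Jul 13, 2026

The complaint is filed: May 22, 2026.
The answer is due: May 22, 2026 + 10 days = Jun 1, 2026.
The discovery cutoff passes: Jun 1, 2026 + 41 days = Jul 12, 2026.
The pretrial conference is held: Jul 12, 2026 + 4 days = Jul 16, 2026.
The defendant is served: May 31, 2026.
Discovery opens: May 31, 2026 + 3 days = Jun 3, 2026.
Dispositive motions are due: Jun 3, 2026 + 40 days = Jul 13, 2026.
Comparing: the pretrial conference is held on Jul 16, 2026 vs dispositive motions are due on Jul 13, 2026. Earlier: dispositive motions are due.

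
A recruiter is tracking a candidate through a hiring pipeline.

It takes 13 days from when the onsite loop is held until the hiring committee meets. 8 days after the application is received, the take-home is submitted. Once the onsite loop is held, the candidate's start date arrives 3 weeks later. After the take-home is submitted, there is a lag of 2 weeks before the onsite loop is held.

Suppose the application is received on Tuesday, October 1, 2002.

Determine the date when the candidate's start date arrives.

Wednesday, November 13, 2002

The application is received: Oct 1, 2002.
The take-home is submitted: Oct 1, 2002 + 8 days = Oct 9, 2002.
The onsite loop is held: Oct 9, 2002 + 2 weeks = Oct 23, 2002.
The candidate's start date arrives: Oct 23, 2002 + 3 weeks = Nov 13, 2002.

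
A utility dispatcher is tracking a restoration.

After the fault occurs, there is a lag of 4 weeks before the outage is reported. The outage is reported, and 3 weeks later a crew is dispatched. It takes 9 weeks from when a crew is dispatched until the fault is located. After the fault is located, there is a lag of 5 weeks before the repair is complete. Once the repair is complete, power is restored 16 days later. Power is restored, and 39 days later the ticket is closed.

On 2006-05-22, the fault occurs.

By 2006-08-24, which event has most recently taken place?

A crew is dispatched

The fault occurs: May 22, 2006.
The outage is reported: May 22, 2006 + 4 weeks = Jun 19, 2006.
A crew is dispatched: Jun 19, 2006 + 3 weeks = Jul 10, 2006.
The fault is located: Jul 10, 2006 + 9 weeks = Sep 11, 2006.
The repair is complete: Sep 11, 2006 + 5 weeks = Oct 16, 2006.
Power is restored: Oct 16, 2006 + 16 days = Nov 1, 2006.
The ticket is closed: Nov 1, 2006 + 39 days = Dec 10, 2006.
Aug 24, 2006 falls between when a crew is dispatched (Jul 10, 2006) and when the fault is located (Sep 11, 2006).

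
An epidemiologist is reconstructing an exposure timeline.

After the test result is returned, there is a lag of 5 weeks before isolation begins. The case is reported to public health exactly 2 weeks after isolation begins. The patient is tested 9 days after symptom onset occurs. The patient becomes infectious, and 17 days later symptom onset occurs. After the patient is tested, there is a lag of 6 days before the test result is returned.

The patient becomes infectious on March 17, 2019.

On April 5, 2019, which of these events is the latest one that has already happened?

The patient becomes infectious: Mar 17, 2019.
Symptom onset occurs: Mar 17, 2019 + 17 days = Apr 3, 2019.
The patient is tested: Apr 3, 2019 + 9 days = Apr 12, 2019.
The test result is returned: Apr 12, 2019 + 6 days = Apr 18, 2019.
Isolation begins: Apr 18, 2019 + 5 weeks = May 23, 2019.
The case is reported to public health: May 23, 2019 + 2 weeks = Jun 6, 2019.
Apr 5, 2019 falls between when symptom onset occurs (Apr 3, 2019) and when the patient is tested (Apr 12, 2019).

Symptom onset occurs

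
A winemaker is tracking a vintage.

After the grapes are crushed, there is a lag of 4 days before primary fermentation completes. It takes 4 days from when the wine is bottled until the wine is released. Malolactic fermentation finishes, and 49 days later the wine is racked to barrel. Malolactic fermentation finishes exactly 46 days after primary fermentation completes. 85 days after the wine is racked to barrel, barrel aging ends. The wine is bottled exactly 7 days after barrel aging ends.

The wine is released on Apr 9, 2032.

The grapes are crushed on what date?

The wine is released: Apr 9, 2032.
The wine is bottled: Apr 9, 2032 − 4 days = Apr 5, 2032.
Barrel aging ends: Apr 5, 2032 − 7 days = Mar 29, 2032.
The wine is racked to barrel: Mar 29, 2032 − 85 days = Jan 4, 2032.
Malolactic fermentation finishes: Jan 4, 2032 − 49 days = Nov 16, 2031.
Primary fermentation completes: Nov 16, 2031 − 46 days = Oct 1, 2031.
The grapes are crushed: Oct 1, 2031 − 4 days = Sep 27, 2031.

Sep 27, 2031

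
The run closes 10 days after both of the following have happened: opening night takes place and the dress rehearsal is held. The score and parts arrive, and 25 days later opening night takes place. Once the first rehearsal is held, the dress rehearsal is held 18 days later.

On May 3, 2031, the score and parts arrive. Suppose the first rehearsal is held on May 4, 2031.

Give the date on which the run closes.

The score and parts arrive: May 3, 2031.
Opening night takes place: May 3, 2031 + 25 days = May 28, 2031.
The first rehearsal is held: May 4, 2031.
The dress rehearsal is held: May 4, 2031 + 18 days = May 22, 2031.
Both prerequisites met — opening night takes place (May 28, 2031), the dress rehearsal is held (May 22, 2031); the later is May 28, 2031.
The run closes: May 28, 2031 + 10 days = Jun 7, 2031.

June 7, 2031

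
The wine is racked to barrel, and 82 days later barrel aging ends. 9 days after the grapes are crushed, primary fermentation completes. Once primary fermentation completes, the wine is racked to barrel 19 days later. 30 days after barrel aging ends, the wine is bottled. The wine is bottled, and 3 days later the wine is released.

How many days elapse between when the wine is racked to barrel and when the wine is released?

115 days

Causal path: the wine is racked to barrel → barrel aging ends → the wine is bottled → the wine is released.
Total delay along the path: 82 + 30 + 3 = 115 days.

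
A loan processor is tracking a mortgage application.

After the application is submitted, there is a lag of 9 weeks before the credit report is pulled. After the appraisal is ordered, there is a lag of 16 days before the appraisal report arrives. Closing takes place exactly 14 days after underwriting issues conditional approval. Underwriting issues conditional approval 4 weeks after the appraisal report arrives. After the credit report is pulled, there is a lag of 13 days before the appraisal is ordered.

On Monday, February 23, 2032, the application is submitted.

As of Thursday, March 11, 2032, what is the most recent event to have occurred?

The application is submitted: Feb 23, 2032.
The credit report is pulled: Feb 23, 2032 + 9 weeks = Apr 26, 2032.
The appraisal is ordered: Apr 26, 2032 + 13 days = May 9, 2032.
The appraisal report arrives: May 9, 2032 + 16 days = May 25, 2032.
Underwriting issues conditional approval: May 25, 2032 + 4 weeks = Jun 22, 2032.
Closing takes place: Jun 22, 2032 + 14 days = Jul 6, 2032.
Mar 11, 2032 falls between when the application is submitted (Feb 23, 2032) and when the credit report is pulled (Apr 26, 2032).

The application is submitted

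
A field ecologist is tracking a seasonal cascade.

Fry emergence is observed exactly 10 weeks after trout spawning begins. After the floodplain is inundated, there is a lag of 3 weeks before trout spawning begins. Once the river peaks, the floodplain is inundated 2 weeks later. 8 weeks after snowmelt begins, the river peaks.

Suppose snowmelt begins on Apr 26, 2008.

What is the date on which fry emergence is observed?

Oct 4, 2008

Snowmelt begins: Apr 26, 2008.
The river peaks: Apr 26, 2008 + 8 weeks = Jun 21, 2008.
The floodplain is inundated: Jun 21, 2008 + 2 weeks = Jul 5, 2008.
Trout spawning begins: Jul 5, 2008 + 3 weeks = Jul 26, 2008.
Fry emergence is observed: Jul 26, 2008 + 10 weeks = Oct 4, 2008.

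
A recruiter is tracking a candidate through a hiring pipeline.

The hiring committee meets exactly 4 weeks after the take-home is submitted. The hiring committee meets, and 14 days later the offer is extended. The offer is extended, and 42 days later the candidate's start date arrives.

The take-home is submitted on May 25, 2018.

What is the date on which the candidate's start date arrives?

August 17, 2018

The take-home is submitted: May 25, 2018.
The hiring committee meets: May 25, 2018 + 4 weeks = Jun 22, 2018.
The offer is extended: Jun 22, 2018 + 14 days = Jul 6, 2018.
The candidate's start date arrives: Jul 6, 2018 + 42 days = Aug 17, 2018.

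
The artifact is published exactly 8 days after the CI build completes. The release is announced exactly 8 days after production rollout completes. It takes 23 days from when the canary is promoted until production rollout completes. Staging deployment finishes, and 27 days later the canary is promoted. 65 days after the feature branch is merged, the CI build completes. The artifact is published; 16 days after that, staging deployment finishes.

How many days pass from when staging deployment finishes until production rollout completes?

Causal path: staging deployment finishes → the canary is promoted → production rollout completes.
Total delay along the path: 27 + 23 = 50 days.

50 days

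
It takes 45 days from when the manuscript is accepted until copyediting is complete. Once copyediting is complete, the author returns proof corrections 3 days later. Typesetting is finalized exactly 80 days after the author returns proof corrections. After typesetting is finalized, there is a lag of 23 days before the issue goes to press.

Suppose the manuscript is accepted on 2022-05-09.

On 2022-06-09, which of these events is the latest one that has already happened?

The manuscript is accepted: May 9, 2022.
Copyediting is complete: May 9, 2022 + 45 days = Jun 23, 2022.
The author returns proof corrections: Jun 23, 2022 + 3 days = Jun 26, 2022.
Typesetting is finalized: Jun 26, 2022 + 80 days = Sep 14, 2022.
The issue goes to press: Sep 14, 2022 + 23 days = Oct 7, 2022.
Jun 9, 2022 falls between when the manuscript is accepted (May 9, 2022) and when copyediting is complete (Jun 23, 2022).

The manuscript is accepted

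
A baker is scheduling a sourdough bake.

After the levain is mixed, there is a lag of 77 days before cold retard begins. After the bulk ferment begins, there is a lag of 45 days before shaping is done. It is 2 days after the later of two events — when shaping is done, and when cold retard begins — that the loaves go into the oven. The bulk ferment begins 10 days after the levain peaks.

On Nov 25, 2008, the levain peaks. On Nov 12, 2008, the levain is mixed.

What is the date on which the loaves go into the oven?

The levain peaks: Nov 25, 2008.
The bulk ferment begins: Nov 25, 2008 + 10 days = Dec 5, 2008.
Shaping is done: Dec 5, 2008 + 45 days = Jan 19, 2009.
The levain is mixed: Nov 12, 2008.
Cold retard begins: Nov 12, 2008 + 77 days = Jan 28, 2009.
Both prerequisites met — shaping is done (Jan 19, 2009), cold retard begins (Jan 28, 2009); the later is Jan 28, 2009.
The loaves go into the oven: Jan 28, 2009 + 2 days = Jan 30, 2009.

Jan 30, 2009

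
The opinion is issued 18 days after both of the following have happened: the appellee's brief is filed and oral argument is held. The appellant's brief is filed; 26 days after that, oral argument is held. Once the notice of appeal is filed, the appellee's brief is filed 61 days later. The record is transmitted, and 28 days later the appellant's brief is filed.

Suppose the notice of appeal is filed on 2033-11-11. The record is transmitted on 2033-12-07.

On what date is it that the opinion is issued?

2034-02-17

The notice of appeal is filed: Nov 11, 2033.
The appellee's brief is filed: Nov 11, 2033 + 61 days = Jan 11, 2034.
The record is transmitted: Dec 7, 2033.
The appellant's brief is filed: Dec 7, 2033 + 28 days = Jan 4, 2034.
Oral argument is held: Jan 4, 2034 + 26 days = Jan 30, 2034.
Both prerequisites met — the appellee's brief is filed (Jan 11, 2034), oral argument is held (Jan 30, 2034); the later is Jan 30, 2034.
The opinion is issued: Jan 30, 2034 + 18 days = Feb 17, 2034.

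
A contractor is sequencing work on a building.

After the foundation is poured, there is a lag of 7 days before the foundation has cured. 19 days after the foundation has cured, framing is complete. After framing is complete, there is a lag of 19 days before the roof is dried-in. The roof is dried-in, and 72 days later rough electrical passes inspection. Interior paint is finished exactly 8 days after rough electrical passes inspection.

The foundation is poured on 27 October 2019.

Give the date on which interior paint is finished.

The foundation is poured: Oct 27, 2019.
The foundation has cured: Oct 27, 2019 + 7 days = Nov 3, 2019.
Framing is complete: Nov 3, 2019 + 19 days = Nov 22, 2019.
The roof is dried-in: Nov 22, 2019 + 19 days = Dec 11, 2019.
Rough electrical passes inspection: Dec 11, 2019 + 72 days = Feb 21, 2020.
Interior paint is finished: Feb 21, 2020 + 8 days = Feb 29, 2020.

29 February 2020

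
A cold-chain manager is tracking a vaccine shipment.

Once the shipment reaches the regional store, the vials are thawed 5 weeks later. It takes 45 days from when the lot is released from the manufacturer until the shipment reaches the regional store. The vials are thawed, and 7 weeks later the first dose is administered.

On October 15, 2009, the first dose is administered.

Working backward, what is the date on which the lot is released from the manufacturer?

The first dose is administered: Oct 15, 2009.
The vials are thawed: Oct 15, 2009 − 7 weeks = Aug 27, 2009.
The shipment reaches the regional store: Aug 27, 2009 − 5 weeks = Jul 23, 2009.
The lot is released from the manufacturer: Jul 23, 2009 − 45 days = Jun 8, 2009.

June 8, 2009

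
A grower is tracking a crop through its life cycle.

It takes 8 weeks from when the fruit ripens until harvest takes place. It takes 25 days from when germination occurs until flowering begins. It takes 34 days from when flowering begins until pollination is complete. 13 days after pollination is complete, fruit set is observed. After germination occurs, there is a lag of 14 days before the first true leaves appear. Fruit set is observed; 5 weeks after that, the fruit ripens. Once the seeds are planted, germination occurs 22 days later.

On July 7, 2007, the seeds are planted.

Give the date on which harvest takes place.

The seeds are planted: Jul 7, 2007.
Germination occurs: Jul 7, 2007 + 22 days = Jul 29, 2007.
Flowering begins: Jul 29, 2007 + 25 days = Aug 23, 2007.
Pollination is complete: Aug 23, 2007 + 34 days = Sep 26, 2007.
Fruit set is observed: Sep 26, 2007 + 13 days = Oct 9, 2007.
The fruit ripens: Oct 9, 2007 + 5 weeks = Nov 13, 2007.
Harvest takes place: Nov 13, 2007 + 8 weeks = Jan 8, 2008.

January 8, 2008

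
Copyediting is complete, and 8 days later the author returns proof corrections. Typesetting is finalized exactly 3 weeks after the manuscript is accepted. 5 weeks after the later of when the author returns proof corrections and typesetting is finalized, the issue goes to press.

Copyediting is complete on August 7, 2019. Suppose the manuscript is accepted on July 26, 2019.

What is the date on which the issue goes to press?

September 20, 2019

Copyediting is complete: Aug 7, 2019.
The author returns proof corrections: Aug 7, 2019 + 8 days = Aug 15, 2019.
The manuscript is accepted: Jul 26, 2019.
Typesetting is finalized: Jul 26, 2019 + 3 weeks = Aug 16, 2019.
Both prerequisites met — the author returns proof corrections (Aug 15, 2019), typesetting is finalized (Aug 16, 2019); the later is Aug 16, 2019.
The issue goes to press: Aug 16, 2019 + 5 weeks = Sep 20, 2019.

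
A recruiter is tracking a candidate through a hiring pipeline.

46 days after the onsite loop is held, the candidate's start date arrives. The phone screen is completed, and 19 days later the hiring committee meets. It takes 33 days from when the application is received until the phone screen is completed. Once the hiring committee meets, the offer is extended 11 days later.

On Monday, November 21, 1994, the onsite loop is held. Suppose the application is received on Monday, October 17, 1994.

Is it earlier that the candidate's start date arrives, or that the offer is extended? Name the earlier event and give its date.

The onsite loop is held: Nov 21, 1994.
The candidate's start date arrives: Nov 21, 1994 + 46 days = Jan 6, 1995.
The application is received: Oct 17, 1994.
The phone screen is completed: Oct 17, 1994 + 33 days = Nov 19, 1994.
The hiring committee meets: Nov 19, 1994 + 19 days = Dec 8, 1994.
The offer is extended: Dec 8, 1994 + 11 days = Dec 19, 1994.
Comparing: the candidate's start date arrives on Jan 6, 1995 vs the offer is extended on Dec 19, 1994. Earlier: the offer is extended.

The offer is extended — Monday, December 19, 1994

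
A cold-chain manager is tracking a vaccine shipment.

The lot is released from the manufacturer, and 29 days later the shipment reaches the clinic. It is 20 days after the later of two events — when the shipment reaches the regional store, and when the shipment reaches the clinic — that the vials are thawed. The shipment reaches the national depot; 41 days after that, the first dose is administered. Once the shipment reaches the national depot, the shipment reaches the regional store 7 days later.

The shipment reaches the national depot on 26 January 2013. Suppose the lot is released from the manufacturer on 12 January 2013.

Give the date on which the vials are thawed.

2 March 2013

The shipment reaches the national depot: Jan 26, 2013.
The shipment reaches the regional store: Jan 26, 2013 + 7 days = Feb 2, 2013.
The lot is released from the manufacturer: Jan 12, 2013.
The shipment reaches the clinic: Jan 12, 2013 + 29 days = Feb 10, 2013.
Both prerequisites met — the shipment reaches the regional store (Feb 2, 2013), the shipment reaches the clinic (Feb 10, 2013); the later is Feb 10, 2013.
The vials are thawed: Feb 10, 2013 + 20 days = Mar 2, 2013.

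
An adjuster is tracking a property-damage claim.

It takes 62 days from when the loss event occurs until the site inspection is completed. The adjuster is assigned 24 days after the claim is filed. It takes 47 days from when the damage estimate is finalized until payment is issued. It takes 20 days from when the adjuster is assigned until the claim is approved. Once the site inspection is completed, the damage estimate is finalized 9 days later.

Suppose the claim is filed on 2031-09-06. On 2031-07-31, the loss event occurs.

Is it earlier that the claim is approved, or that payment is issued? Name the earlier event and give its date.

The claim is approved — 2031-10-20

The claim is filed: Sep 6, 2031.
The adjuster is assigned: Sep 6, 2031 + 24 days = Sep 30, 2031.
The claim is approved: Sep 30, 2031 + 20 days = Oct 20, 2031.
The loss event occurs: Jul 31, 2031.
The site inspection is completed: Jul 31, 2031 + 62 days = Oct 1, 2031.
The damage estimate is finalized: Oct 1, 2031 + 9 days = Oct 10, 2031.
Payment is issued: Oct 10, 2031 + 47 days = Nov 26, 2031.
Comparing: the claim is approved on Oct 20, 2031 vs payment is issued on Nov 26, 2031. Earlier: the claim is approved.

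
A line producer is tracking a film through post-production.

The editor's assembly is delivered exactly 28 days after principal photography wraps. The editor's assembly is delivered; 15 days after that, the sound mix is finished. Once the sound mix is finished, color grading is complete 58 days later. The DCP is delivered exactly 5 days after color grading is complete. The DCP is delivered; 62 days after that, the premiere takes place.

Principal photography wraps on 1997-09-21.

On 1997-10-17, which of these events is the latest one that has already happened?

Principal photography wraps: Sep 21, 1997.
The editor's assembly is delivered: Sep 21, 1997 + 28 days = Oct 19, 1997.
The sound mix is finished: Oct 19, 1997 + 15 days = Nov 3, 1997.
Color grading is complete: Nov 3, 1997 + 58 days = Dec 31, 1997.
The DCP is delivered: Dec 31, 1997 + 5 days = Jan 5, 1998.
The premiere takes place: Jan 5, 1998 + 62 days = Mar 8, 1998.
Oct 17, 1997 falls between when principal photography wraps (Sep 21, 1997) and when the editor's assembly is delivered (Oct 19, 1997).

Principal photography wraps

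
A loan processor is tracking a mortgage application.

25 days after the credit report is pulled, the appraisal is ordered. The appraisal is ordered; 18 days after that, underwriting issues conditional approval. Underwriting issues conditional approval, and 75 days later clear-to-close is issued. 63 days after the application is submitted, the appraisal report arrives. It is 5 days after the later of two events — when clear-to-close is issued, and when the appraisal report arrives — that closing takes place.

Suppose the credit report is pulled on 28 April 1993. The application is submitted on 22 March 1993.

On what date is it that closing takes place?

29 August 1993

The credit report is pulled: Apr 28, 1993.
The appraisal is ordered: Apr 28, 1993 + 25 days = May 23, 1993.
Underwriting issues conditional approval: May 23, 1993 + 18 days = Jun 10, 1993.
Clear-to-close is issued: Jun 10, 1993 + 75 days = Aug 24, 1993.
The application is submitted: Mar 22, 1993.
The appraisal report arrives: Mar 22, 1993 + 63 days = May 24, 1993.
Both prerequisites met — clear-to-close is issued (Aug 24, 1993), the appraisal report arrives (May 24, 1993); the later is Aug 24, 1993.
Closing takes place: Aug 24, 1993 + 5 days = Aug 29, 1993.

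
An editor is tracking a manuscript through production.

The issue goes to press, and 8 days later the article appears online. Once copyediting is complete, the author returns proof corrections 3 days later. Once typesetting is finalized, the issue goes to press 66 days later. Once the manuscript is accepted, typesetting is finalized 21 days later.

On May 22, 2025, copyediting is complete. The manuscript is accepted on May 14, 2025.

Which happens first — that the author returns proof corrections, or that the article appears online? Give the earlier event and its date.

The author returns proof corrections — May 25, 2025

Copyediting is complete: May 22, 2025.
The author returns proof corrections: May 22, 2025 + 3 days = May 25, 2025.
The manuscript is accepted: May 14, 2025.
Typesetting is finalized: May 14, 2025 + 21 days = Jun 4, 2025.
The issue goes to press: Jun 4, 2025 + 66 days = Aug 9, 2025.
The article appears online: Aug 9, 2025 + 8 days = Aug 17, 2025.
Comparing: the author returns proof corrections on May 25, 2025 vs the article appears online on Aug 17, 2025. Earlier: the author returns proof corrections.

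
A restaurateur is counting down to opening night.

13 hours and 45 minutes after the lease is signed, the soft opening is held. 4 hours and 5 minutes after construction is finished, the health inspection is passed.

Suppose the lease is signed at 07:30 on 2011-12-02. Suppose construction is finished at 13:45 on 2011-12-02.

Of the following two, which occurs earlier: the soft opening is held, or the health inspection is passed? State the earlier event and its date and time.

The health inspection is passed — 17:50 on 2011-12-02

The lease is signed: 07:30 Dec 2, 2011.
The soft opening is held: 07:30 Dec 2, 2011 + 13h45m = 21:15 Dec 2, 2011.
Construction is finished: 13:45 Dec 2, 2011.
The health inspection is passed: 13:45 Dec 2, 2011 + 4h05m = 17:50 Dec 2, 2011.
Comparing: the soft opening is held at 21:15 Dec 2, 2011 vs the health inspection is passed at 17:50 Dec 2, 2011. Earlier: the health inspection is passed.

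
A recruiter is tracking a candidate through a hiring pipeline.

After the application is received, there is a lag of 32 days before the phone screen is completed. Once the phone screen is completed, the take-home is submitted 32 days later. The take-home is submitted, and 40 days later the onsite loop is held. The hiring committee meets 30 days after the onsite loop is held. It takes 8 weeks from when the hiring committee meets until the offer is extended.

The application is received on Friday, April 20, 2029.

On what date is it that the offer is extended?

Saturday, October 27, 2029

The application is received: Apr 20, 2029.
The phone screen is completed: Apr 20, 2029 + 32 days = May 22, 2029.
The take-home is submitted: May 22, 2029 + 32 days = Jun 23, 2029.
The onsite loop is held: Jun 23, 2029 + 40 days = Aug 2, 2029.
The hiring committee meets: Aug 2, 2029 + 30 days = Sep 1, 2029.
The offer is extended: Sep 1, 2029 + 8 weeks = Oct 27, 2029.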